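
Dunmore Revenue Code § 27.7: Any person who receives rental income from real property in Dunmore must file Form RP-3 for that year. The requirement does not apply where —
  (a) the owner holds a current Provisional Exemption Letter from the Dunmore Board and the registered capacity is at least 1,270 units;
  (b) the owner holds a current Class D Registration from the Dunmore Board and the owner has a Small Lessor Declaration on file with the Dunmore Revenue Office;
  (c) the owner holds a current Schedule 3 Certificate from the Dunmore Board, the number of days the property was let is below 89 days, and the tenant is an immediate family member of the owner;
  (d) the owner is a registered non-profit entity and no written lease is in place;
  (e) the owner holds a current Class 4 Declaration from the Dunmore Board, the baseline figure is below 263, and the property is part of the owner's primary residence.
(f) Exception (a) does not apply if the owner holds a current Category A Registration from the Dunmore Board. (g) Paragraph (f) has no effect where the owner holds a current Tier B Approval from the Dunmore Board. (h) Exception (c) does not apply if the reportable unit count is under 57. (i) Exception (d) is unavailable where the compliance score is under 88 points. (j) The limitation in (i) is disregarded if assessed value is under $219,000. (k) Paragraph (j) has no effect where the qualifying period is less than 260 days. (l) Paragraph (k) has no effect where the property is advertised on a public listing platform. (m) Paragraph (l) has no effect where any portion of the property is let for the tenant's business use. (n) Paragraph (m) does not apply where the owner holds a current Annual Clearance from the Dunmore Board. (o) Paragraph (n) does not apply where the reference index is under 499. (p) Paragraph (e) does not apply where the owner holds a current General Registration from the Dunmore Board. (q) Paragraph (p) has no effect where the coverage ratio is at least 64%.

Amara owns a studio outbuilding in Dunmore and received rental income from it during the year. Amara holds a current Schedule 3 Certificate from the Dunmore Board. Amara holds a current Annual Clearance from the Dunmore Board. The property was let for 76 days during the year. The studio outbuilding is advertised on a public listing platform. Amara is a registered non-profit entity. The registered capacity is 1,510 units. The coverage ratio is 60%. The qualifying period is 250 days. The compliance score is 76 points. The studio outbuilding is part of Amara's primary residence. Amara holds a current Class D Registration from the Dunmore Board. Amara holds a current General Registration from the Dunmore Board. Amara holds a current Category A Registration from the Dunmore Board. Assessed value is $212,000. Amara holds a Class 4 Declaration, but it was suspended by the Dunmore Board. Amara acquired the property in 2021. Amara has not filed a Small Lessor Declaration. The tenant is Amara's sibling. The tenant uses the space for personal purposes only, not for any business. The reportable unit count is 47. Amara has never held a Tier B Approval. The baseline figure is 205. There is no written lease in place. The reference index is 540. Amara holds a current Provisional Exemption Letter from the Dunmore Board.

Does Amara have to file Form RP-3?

No — exception (d) applies; Amara is not required to file Form RP-3.

Exception (a): a current Provisional Exemption Letter is held; the registered capacity is 1,510 units, meeting the 1,270 units threshold — every condition holds. However, paragraphs (f)–(g) must be considered: (f) operates against (a): a current Category A Registration is held. (g), which would lift (f), is inapplicable — there is no Tier B Approval in force. (a) is therefore removed.
Exception (b) requires that the owner has a Small Lessor Declaration on file with the Dunmore Revenue Office; but no Small Lessor Declaration is on file, so (b) is unavailable.
All of (c)'s requirements are met (a current Schedule 3 Certificate is held; the number of days the property was let is 76 days, below the 89 days limit; the tenant is an immediate family member). However, paragraph (h) must be considered: (h) operates — the reportable unit count is 47, under the 57 limit. So (c) is unavailable.
Exception (d)'s conditions are all satisfied: Amara is a registered non-profit; there is no written lease. Considering the limiting provisions: (i) operates (the compliance score is 76 points, under the 88 points limit), but is set aside by (j): (j) operates against (i): assessed value is $212,000, under the $219,000 limit. (k) applies (the qualifying period is 250 days, less than the 260 days limit), but yields to (l): (l) operates against (k): the property is publicly advertised. (m) is not triggered (the space is used for personal purposes only), so (l) stands. (d) remains available.
Exception (e) requires that the owner holds a current Class 4 Declaration from the Dunmore Board; but the Class 4 Declaration is not current, so (e) is unavailable.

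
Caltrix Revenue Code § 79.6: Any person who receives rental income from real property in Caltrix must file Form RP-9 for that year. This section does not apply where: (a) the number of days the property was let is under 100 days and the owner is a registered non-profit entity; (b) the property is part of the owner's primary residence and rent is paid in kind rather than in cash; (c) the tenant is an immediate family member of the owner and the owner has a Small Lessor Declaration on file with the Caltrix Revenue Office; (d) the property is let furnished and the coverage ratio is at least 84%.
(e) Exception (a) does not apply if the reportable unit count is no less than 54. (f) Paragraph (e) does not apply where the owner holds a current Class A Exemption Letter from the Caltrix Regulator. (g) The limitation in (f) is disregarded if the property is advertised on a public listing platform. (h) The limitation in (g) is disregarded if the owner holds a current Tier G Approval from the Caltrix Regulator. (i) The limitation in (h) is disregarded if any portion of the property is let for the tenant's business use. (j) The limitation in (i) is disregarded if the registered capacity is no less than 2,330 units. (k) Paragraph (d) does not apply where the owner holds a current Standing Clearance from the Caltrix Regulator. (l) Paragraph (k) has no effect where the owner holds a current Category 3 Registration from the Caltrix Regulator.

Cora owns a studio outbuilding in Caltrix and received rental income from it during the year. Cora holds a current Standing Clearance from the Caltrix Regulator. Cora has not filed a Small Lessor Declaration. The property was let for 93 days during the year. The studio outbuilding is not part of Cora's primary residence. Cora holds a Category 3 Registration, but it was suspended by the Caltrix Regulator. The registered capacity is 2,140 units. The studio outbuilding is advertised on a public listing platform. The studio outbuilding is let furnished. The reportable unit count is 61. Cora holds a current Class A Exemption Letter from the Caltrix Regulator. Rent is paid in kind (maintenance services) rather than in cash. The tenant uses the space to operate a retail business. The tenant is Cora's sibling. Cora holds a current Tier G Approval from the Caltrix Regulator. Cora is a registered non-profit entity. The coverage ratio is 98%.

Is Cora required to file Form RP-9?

Yes — Cora must file Form RP-9.

Exception (a): the number of days the property was let is 93 days, under the 100 days limit; Cora is a registered non-profit — every condition holds. But: (e) operates — the reportable unit count is 61, meeting the 54 threshold. (f) applies (a current Class A Exemption Letter is held), but is displaced by (g): (g) operates — the property is publicly advertised. (h) would limit (g) — a current Tier G Approval is held — but (i) sets (h) aside: (i) applies — the space is let for business use. (j), which would lift (i), is not triggered — the registered capacity is 2,140 units, short of 2,330 units. (a) is therefore removed.
Exception (b) does not apply: the studio outbuilding is not part of the primary residence.
Exception (c) requires that the owner has a Small Lessor Declaration on file with the Caltrix Revenue Office; but no Small Lessor Declaration is on file, so (c) is unavailable.
Exception (d): the property is let furnished; the coverage ratio is 98%, meeting the 84% threshold — every condition holds. But: (k) applies — a current Standing Clearance is held. (l), which would lift (k), is not engaged — the Category 3 Registration is not current. (d) is therefore removed.
Every exception is unavailable, so the rule governs.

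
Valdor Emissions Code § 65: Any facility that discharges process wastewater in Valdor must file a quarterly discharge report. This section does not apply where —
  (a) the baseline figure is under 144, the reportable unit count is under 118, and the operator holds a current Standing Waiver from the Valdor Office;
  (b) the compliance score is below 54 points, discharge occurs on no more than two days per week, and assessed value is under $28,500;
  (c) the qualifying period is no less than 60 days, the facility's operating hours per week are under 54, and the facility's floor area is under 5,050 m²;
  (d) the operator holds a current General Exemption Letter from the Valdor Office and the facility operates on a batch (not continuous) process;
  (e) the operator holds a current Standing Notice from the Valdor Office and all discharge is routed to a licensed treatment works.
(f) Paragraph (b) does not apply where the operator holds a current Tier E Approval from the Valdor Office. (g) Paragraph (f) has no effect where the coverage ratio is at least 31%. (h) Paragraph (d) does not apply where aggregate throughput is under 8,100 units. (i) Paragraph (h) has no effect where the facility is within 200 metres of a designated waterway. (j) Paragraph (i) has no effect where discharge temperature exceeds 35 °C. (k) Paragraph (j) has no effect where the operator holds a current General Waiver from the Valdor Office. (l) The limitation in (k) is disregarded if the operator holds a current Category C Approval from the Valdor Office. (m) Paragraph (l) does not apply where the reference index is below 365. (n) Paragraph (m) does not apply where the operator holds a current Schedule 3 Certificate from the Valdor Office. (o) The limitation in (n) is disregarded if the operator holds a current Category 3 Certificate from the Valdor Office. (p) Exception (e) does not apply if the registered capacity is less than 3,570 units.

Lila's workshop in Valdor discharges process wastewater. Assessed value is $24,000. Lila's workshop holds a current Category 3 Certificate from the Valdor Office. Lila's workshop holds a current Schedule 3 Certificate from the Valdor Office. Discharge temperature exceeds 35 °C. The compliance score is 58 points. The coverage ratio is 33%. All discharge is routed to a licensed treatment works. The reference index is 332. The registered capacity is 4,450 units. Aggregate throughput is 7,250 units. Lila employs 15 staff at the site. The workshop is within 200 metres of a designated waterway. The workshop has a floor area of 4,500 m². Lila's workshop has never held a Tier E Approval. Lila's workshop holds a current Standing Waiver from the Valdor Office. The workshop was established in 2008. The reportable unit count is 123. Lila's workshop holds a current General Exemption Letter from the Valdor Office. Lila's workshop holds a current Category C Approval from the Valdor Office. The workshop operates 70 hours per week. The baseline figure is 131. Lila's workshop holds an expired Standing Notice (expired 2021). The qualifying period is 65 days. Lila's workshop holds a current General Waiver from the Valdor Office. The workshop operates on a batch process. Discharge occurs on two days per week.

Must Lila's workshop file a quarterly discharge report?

Exception (a) fails — the reportable unit count is 123, not under 118.
Exception (b) does not apply: the compliance score is 58 points, not below 54 points.
Exception (c) does not apply: the facility's operating hours per week are 70, not under 54.
Exception (d)'s conditions are all satisfied: a current General Exemption Letter is held; the facility operates on a batch process. As to paragraphs (h)–(o): (h) operates (aggregate throughput is 7,250 units, under the 8,100 units limit), but is displaced by (i): (i) applies — the workshop is within 200 m of a designated waterway. (j) would limit (i) — discharge temperature exceeds 35 °C — but (k) sets (j) aside: (k) operates against (j): a current General Waiver is held. (l) operates (a current Category C Approval is held), but is displaced by (m): (m) is triggered — the reference index is 332, below the 365 limit. (n) would limit (m) — a current Schedule 3 Certificate is held — but (o) sets (n) aside: (o) operates against (n): a current Category 3 Certificate is held. (d) remains available.
Exception (e) fails — no current Standing Notice is held.

No — exception (d) applies; Lila's workshop is not required to file a quarterly discharge report.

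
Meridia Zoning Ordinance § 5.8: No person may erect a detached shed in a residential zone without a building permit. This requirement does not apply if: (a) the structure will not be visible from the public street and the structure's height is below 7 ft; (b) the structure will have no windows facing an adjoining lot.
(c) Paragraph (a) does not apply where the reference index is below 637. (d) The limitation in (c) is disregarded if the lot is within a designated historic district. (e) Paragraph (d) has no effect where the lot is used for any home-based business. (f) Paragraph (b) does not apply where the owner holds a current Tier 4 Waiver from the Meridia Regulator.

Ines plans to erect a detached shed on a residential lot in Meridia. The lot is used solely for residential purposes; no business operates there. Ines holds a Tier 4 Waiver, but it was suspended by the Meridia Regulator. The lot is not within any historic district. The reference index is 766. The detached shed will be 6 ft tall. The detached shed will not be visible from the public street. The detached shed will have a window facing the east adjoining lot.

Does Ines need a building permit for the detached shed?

Exception (a)'s conditions are all satisfied: the structure will not be visible from the street; the structure's height is 6 ft, below the 7 ft limit. As to paragraphs (c)–(e): (c), which would limit (a), is inapplicable: the reference index is 766, not below 637. (a) remains available.
Exception (b) requires that the structure will have no windows facing an adjoining lot; but a window faces an adjoining lot, so (b) is unavailable.

No — exception (a) applies; Ines does not need a building permit.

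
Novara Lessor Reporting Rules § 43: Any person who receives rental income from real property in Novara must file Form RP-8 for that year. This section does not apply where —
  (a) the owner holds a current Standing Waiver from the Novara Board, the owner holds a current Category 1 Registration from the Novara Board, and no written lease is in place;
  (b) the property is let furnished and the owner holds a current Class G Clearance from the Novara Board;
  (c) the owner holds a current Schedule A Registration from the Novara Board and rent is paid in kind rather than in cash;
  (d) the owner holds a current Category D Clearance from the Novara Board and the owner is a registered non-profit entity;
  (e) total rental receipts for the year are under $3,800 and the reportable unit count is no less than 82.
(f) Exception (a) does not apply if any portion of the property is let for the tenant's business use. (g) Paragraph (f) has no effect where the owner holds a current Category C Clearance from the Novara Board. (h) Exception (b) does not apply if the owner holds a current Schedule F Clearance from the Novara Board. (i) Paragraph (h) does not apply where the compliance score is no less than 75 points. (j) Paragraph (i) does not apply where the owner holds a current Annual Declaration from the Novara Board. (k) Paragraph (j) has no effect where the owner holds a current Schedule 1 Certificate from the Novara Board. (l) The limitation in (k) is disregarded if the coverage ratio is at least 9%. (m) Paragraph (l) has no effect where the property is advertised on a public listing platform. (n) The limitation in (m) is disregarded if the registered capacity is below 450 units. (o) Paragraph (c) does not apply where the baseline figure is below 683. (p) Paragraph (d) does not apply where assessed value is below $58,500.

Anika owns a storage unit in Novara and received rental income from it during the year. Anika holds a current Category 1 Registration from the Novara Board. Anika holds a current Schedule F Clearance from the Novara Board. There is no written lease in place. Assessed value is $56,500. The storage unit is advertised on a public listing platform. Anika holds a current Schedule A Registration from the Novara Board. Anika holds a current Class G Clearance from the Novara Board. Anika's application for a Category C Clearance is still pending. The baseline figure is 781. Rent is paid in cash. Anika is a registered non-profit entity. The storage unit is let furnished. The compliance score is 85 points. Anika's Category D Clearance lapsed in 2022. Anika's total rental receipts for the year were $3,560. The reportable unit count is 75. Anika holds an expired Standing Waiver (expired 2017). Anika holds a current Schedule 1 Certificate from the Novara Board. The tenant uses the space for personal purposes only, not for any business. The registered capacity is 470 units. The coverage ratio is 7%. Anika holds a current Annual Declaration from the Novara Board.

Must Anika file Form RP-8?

No — exception (b) applies; Anika is not required to file Form RP-8.

Exception (a) does not apply: there is no Standing Waiver in force.
All of (b)'s requirements are met (the property is let furnished; a current Class G Clearance is held). Considering the limiting provisions: (h) would limit (b) — a current Schedule F Clearance is held — but (i) sets (h) aside: (i) operates against (h): the compliance score is 85 points, meeting the 75 points threshold. (j) is engaged (a current Annual Declaration is held), but yields to (k): (k) operates against (j): a current Schedule 1 Certificate is held. (l), which would lift (k), is inapplicable — the coverage ratio is 7%, short of 9%. So (b) applies.
Exception (c) does not apply: rent is paid in cash.
Exception (d) fails — there is no Category D Clearance in force.
Exception (e) does not apply: the reportable unit count is 75, short of 82.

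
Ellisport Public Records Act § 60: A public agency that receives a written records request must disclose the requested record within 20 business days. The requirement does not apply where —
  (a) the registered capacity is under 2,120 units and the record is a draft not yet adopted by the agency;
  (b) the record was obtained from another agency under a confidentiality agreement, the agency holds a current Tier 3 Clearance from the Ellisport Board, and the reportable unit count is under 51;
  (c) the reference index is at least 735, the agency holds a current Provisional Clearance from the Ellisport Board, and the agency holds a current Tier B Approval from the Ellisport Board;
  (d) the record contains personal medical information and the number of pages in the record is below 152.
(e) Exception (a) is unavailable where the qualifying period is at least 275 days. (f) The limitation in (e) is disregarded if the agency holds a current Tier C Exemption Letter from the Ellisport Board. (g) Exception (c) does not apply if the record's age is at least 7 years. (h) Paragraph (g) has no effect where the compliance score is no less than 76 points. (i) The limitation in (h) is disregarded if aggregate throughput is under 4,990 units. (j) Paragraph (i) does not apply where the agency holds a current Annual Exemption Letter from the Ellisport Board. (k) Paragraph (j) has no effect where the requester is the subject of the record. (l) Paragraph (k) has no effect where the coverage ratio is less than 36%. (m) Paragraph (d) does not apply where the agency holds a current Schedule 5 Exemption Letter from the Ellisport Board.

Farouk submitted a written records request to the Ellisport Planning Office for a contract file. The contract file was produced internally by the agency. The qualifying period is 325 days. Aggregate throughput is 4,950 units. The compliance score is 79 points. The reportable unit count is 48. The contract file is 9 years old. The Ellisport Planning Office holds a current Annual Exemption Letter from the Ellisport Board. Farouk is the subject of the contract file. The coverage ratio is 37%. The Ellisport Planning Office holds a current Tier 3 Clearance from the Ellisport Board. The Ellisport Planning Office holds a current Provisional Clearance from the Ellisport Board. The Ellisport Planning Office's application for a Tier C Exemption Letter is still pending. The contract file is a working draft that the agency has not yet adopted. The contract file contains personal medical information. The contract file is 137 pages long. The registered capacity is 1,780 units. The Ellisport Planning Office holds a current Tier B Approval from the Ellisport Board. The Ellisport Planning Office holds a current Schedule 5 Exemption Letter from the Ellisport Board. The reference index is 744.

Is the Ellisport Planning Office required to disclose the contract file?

Exception (a) is satisfied on its face — the registered capacity is 1,780 units, under the 2,120 units limit; the contract file is an unadopted draft. But applying paragraphs (e)–(f): (e) is triggered — the qualifying period is 325 days, meeting the 275 days threshold. (f), which would lift (e), is inapplicable — the Tier C Exemption Letter is not current. (a) is therefore removed.
Exception (b) requires that the record was obtained from another agency under a confidentiality agreement; but the contract file was produced internally, so (b) is unavailable.
Exception (c) is satisfied on its face — the reference index is 744, meeting the 735 threshold; a current Provisional Clearance is held; a current Tier B Approval is held. But: (g) operates against (c): the record's age is 9 years, meeting the 7 years threshold. (h) applies (the compliance score is 79 points, meeting the 76 points threshold), but is itself disapplied by (i): (i) operates against (h): aggregate throughput is 4,950 units, under the 4,990 units limit. (j) applies (a current Annual Exemption Letter is held), but yields to (k): (k) operates against (j): Farouk is the subject of the contract file. (l) is not engaged (the coverage ratio is 37%, not less than 36%), so (k) stands. Exception (c) does not apply.
All of (d)'s requirements are met (the contract file contains personal medical information; the number of pages in the record is 137, below the 152 limit). But applying paragraph (m): (m) operates against (d): a current Schedule 5 Exemption Letter is held. So (d) is unavailable.
No exception applies. The general rule governs.

Yes — the Ellisport Planning Office must disclose the contract file.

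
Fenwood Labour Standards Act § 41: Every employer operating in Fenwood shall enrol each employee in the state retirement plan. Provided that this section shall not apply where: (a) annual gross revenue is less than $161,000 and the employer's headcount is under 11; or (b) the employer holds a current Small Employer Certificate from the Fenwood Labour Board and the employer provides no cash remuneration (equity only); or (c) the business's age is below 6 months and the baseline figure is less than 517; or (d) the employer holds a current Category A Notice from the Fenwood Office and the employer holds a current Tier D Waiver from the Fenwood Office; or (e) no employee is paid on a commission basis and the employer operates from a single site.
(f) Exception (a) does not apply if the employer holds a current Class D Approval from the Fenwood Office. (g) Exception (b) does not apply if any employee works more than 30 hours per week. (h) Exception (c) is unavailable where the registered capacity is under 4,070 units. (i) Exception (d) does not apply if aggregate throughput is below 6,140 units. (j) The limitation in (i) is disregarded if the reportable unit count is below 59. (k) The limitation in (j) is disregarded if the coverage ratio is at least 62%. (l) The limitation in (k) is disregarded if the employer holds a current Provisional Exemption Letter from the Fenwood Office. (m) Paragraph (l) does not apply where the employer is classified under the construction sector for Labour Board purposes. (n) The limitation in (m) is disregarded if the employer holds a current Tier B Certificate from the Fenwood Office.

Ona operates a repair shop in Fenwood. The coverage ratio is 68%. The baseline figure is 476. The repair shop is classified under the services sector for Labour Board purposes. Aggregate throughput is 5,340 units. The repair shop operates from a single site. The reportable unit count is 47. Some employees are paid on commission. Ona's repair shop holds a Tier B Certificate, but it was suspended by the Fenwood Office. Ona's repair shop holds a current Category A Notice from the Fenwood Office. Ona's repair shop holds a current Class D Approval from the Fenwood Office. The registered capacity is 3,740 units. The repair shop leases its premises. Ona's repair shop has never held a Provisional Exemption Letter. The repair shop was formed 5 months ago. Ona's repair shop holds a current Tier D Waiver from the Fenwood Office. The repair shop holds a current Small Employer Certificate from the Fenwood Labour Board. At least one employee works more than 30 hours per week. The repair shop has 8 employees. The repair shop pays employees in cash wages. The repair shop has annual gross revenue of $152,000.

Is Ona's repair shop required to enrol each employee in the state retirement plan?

Yes — Ona's repair shop must enrol each employee in the state retirement plan.

Exception (a)'s conditions are all satisfied: annual gross revenue is $152,000, less than the $161,000 limit; the employer's headcount is 8, under the 11 limit. Turning to paragraph (f): (f) is triggered — a current Class D Approval is held. So (a) is unavailable.
Exception (b) does not apply: employees are paid cash wages.
Exception (c) is satisfied on its face — the business's age is 5 months, below the 6 months limit; the baseline figure is 476, less than the 517 limit. But: (h) is triggered — the registered capacity is 3,740 units, under the 4,070 units limit. So (c) is unavailable.
Exception (d): a current Category A Notice is held; a current Tier D Waiver is held — every condition holds. However, paragraphs (i)–(n) must be considered: (i) is engaged — aggregate throughput is 5,340 units, below the 6,140 units limit. (j) would limit (i) — the reportable unit count is 47, below the 59 limit — but (k) sets (j) aside: (k) operates against (j): the coverage ratio is 68%, meeting the 62% threshold. (l), which would lift (k), is inapplicable — the Provisional Exemption Letter is not current. (d) is therefore removed.
Exception (e) fails — some employees are paid on commission.
Every exception is unavailable, so the rule governs.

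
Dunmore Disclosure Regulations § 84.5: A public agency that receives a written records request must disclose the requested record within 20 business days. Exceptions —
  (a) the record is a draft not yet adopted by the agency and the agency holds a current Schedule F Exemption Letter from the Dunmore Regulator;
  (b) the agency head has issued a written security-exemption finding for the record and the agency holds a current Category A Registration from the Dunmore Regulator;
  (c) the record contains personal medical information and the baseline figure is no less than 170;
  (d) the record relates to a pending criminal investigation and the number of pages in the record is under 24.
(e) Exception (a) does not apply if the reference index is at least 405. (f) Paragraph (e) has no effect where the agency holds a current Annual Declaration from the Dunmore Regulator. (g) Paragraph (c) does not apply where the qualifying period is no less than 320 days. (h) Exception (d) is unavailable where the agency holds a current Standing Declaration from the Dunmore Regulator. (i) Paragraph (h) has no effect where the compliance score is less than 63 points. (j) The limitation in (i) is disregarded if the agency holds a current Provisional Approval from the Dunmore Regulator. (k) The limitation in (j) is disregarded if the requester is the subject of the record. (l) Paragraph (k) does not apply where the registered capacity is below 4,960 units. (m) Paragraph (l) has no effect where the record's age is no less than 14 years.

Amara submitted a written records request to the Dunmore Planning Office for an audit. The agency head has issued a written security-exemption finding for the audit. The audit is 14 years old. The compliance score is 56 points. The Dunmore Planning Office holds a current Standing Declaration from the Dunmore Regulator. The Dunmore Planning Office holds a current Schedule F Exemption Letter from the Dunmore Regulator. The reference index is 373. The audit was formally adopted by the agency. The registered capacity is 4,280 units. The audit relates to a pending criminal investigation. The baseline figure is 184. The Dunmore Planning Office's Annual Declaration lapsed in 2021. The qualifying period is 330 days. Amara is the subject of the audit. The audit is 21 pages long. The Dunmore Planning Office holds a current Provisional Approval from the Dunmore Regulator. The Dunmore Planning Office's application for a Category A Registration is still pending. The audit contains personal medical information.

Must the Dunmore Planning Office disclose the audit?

Exception (a) does not apply: the audit has been formally adopted.
Exception (b) does not apply: no current Category A Registration is held.
Exception (c)'s conditions are all satisfied: the audit contains personal medical information; the baseline figure is 184, meeting the 170 threshold. Turning to paragraph (g): (g) operates — the qualifying period is 330 days, meeting the 320 days threshold. (c) is therefore removed.
Exception (d) is satisfied on its face — the audit relates to a pending investigation; the number of pages in the record is 21, under the 24 limit. Under paragraphs (h)–(m): (h) is engaged (a current Standing Declaration is held), but is overridden by (i): (i) operates against (h): the compliance score is 56 points, less than the 63 points limit. (j) would limit (i) — a current Provisional Approval is held — but (k) sets (j) aside: (k) operates against (j): Amara is the subject of the audit. (l) operates (the registered capacity is 4,280 units, below the 4,960 units limit), but is overridden by (m): (m) is triggered — the record's age is 14 years, meeting the 14 years threshold. So (d) applies.

No — exception (d) applies; the Dunmore Planning Office is not required to disclose the audit.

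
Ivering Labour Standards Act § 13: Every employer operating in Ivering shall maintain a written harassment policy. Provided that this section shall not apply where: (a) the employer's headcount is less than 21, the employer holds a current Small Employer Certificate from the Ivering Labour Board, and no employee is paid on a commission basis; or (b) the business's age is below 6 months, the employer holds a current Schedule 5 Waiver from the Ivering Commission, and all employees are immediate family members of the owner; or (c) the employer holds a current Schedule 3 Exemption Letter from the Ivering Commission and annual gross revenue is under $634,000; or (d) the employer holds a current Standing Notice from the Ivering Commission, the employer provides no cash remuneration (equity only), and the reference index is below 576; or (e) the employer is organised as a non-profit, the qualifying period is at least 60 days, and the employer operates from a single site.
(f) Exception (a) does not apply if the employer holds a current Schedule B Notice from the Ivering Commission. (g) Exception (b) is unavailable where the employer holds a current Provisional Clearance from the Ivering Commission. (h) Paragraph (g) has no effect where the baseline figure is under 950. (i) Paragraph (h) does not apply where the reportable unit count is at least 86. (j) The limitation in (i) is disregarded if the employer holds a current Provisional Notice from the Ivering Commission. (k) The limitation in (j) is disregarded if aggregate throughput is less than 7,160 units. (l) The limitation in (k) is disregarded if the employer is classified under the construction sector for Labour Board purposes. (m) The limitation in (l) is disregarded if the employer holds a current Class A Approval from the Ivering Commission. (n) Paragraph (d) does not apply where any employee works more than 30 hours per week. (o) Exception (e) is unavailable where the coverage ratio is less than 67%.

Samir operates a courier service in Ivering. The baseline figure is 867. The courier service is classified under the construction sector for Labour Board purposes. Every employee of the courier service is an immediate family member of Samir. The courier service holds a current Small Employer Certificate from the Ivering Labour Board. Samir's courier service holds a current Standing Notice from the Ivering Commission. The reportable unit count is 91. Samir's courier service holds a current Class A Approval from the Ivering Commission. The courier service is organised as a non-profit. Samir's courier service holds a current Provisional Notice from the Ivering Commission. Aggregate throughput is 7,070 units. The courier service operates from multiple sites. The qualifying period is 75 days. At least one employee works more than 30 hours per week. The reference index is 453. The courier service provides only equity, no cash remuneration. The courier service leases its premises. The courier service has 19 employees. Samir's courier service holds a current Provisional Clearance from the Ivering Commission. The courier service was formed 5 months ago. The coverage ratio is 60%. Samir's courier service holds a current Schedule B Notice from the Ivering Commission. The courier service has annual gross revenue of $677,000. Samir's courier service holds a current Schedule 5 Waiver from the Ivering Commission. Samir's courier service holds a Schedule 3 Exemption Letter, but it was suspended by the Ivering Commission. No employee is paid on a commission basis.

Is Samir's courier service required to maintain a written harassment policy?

All of (a)'s requirements are met (the employer's headcount is 19, less than the 21 limit; a current Small Employer Certificate is held; no employee is paid on commission). But applying paragraph (f): (f) is triggered — a current Schedule B Notice is held. (a) is therefore removed.
Exception (b): the business's age is 5 months, below the 6 months limit; a current Schedule 5 Waiver is held; every employee is an immediate family member — every condition holds. However, paragraphs (g)–(m) must be considered: (g) is engaged — a current Provisional Clearance is held. (h) would limit (g) — the baseline figure is 867, under the 950 limit — but (i) sets (h) aside: (i) operates against (h): the reportable unit count is 91, meeting the 86 threshold. (j) would limit (i) — a current Provisional Notice is held — but (k) sets (j) aside: (k) is engaged — aggregate throughput is 7,070 units, less than the 7,160 units limit. (l) applies (the courier service is classified under the construction sector), but yields to (m): (m) operates against (l): a current Class A Approval is held. (b) is therefore removed.
Exception (c) fails — no current Schedule 3 Exemption Letter is held.
Exception (d): a current Standing Notice is held; remuneration is equity-only; the reference index is 453, below the 576 limit — every condition holds. But applying paragraph (n): (n) operates — at least one employee exceeds 30 hours/week. So (d) is unavailable.
Exception (e) does not apply: the employer operates from multiple sites.
No exception displaces § 13.

Yes — Samir's courier service must maintain a written harassment policy.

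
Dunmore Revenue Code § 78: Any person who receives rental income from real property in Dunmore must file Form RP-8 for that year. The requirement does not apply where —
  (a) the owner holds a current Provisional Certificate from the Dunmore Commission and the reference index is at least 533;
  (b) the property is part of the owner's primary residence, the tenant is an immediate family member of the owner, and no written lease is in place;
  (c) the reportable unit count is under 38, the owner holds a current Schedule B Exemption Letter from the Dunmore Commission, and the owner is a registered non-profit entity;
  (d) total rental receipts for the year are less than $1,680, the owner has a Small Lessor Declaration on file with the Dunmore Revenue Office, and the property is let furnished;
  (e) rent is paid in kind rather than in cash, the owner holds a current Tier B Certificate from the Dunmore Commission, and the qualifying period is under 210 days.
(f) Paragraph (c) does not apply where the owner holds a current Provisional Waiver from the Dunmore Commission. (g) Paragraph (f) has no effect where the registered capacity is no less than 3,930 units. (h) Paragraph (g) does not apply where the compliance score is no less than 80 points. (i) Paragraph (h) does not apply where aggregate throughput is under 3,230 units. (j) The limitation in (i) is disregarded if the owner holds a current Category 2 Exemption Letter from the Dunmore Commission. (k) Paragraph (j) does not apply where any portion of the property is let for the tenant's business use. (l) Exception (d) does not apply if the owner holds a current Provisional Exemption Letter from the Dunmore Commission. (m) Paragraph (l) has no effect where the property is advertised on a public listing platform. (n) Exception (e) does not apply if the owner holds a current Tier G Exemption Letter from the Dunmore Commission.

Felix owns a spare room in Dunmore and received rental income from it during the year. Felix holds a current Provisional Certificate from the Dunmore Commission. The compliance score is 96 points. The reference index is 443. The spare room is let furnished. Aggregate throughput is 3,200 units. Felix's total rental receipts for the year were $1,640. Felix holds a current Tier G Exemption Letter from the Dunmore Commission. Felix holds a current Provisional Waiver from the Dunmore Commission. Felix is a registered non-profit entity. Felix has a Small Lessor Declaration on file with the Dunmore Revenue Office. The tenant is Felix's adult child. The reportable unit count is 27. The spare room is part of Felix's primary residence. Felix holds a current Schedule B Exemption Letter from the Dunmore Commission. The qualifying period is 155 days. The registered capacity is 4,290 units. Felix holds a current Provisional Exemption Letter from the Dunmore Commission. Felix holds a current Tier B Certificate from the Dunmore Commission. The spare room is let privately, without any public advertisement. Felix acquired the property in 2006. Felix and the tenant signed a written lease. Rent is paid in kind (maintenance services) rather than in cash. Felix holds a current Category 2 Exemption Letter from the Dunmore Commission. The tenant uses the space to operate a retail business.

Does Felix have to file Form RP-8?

Exception (a) requires that the reference index is at least 533; but the reference index is 443, short of 533, so (a) is unavailable.
Exception (b) fails — a written lease is in place.
Exception (c): the reportable unit count is 27, under the 38 limit; a current Schedule B Exemption Letter is held; Felix is a registered non-profit — every condition holds. Considering the limiting provisions: (f) would limit (c) — a current Provisional Waiver is held — but (g) sets (f) aside: (g) is triggered — the registered capacity is 4,290 units, meeting the 3,930 units threshold. (h) is triggered (the compliance score is 96 points, meeting the 80 points threshold), but is set aside by (i): (i) operates against (h): aggregate throughput is 3,200 units, under the 3,230 units limit. (j) operates (a current Category 2 Exemption Letter is held), but is displaced by (k): (k) is engaged — the space is let for business use. Exception (c) stands.
Exception (d): total rental receipts for the year are $1,640, less than the $1,680 limit; a Small Lessor Declaration is on file; the property is let furnished — every condition holds. But applying paragraphs (l)–(m): (l) operates against (d): a current Provisional Exemption Letter is held. (m) is not triggered (the property is let privately without advertisement), so (l) stands. (d) is therefore removed.
Exception (e): rent is paid in kind; a current Tier B Certificate is held; the qualifying period is 155 days, under the 210 days limit — every condition holds. But: (n) operates against (e): a current Tier G Exemption Letter is held. (e) is therefore removed.

No — exception (c) applies; Felix is not required to file Form RP-8.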